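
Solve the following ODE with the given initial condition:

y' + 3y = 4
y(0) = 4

General solution: y = 4/3 + Ce^(-3x)
Applying y(0) = 4: C = 4 - 4/3 = 8/3
Particular solution: y = 4/3 + (8/3)e^(-3x)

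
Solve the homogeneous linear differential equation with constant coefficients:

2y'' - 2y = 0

Characteristic equation: 2r² - 2 = 0
Divide by 2: r² - 1 = 0
Roots: r = 1, -1 (distinct real)
General solution: y = C₁e^x + C₂e^(-x)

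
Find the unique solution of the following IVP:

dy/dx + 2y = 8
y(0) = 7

General solution: y = 4 + Ce^(-2x)
Applying y(0) = 7: C = 7 - 4 = 3
Particular solution: y = 4 + 3e^(-2x)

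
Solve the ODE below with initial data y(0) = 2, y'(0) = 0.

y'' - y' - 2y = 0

General solution: y = C₁e^(2x) + C₂e^(-x)
Applying ICs: C₁ = 2/3, C₂ = 4/3
Particular solution: y = (2/3)e^(2x) + (4/3)e^(-x)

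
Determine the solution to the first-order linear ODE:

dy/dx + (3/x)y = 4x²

Using integrating factor method:

General solution: y = (2/3)x^3 + Cx^(-3)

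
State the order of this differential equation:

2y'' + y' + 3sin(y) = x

The order is 2 (highest derivative is of order 2).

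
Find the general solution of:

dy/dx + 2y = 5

Using integrating factor method:

General solution: y = 5/2 + Ce^(-2x)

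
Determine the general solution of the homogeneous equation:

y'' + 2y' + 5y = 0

Characteristic equation: r² + 2r + 5 = 0
Roots: r = -1 ± 2i (complex conjugates)
General solution: y = e^(-x)(C₁cos(2x) + C₂sin(2x))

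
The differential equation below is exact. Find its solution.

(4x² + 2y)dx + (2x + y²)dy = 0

Verify exactness: ∂M/∂y = ∂N/∂x ✓
Find F(x,y) such that ∂F/∂x = M, ∂F/∂y = N
Solution: 4x³/3 + 2xy + y³/3 = C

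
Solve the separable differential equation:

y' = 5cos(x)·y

Separating variables and integrating:
ln|y| = 5sin(x) + C

General solution: y = Ce^(5sin(x))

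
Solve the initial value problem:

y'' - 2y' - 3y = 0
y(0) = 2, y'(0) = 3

General solution: y = C₁e^(3x) + C₂e^(-x)
Applying ICs: C₁ = 5/4, C₂ = 3/4
Particular solution: y = (5/4)e^(3x) + (3/4)e^(-x)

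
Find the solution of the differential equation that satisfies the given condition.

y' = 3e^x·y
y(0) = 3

General solution: y = Ce^(3e^x)
Applying IC y(0) = 3:
Particular solution: y = 3e^(3(e^x - 1))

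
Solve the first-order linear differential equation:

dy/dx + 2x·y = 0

Using integrating factor method:

General solution: y = Ce^(-x^2)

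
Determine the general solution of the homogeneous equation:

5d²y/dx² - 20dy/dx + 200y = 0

Characteristic equation: 5r² - 20r + 200 = 0
Divide by 5: r² - 4r + 40 = 0
Roots: r = 2 ± 6i (complex conjugates)
General solution: y = e^(2x)(C₁cos(6x) + C₂sin(6x))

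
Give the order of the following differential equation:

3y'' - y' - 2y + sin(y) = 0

The order is 2 (highest derivative is of order 2).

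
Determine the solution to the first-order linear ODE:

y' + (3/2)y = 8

Using integrating factor method:

General solution: y = 16/3 + Ce^(-3x/2)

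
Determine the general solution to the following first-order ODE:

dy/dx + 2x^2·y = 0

Using integrating factor method:

General solution: y = Ce^(-2x^3/3)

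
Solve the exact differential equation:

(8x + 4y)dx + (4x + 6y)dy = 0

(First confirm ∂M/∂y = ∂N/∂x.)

Verify exactness: ∂M/∂y = ∂N/∂x ✓
Find F(x,y) such that ∂F/∂x = M, ∂F/∂y = N
Solution: 4x² + 4xy + 3y² = C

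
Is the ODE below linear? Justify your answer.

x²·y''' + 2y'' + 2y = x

Yes. Linear (y and its derivatives appear to the first power only, no products of y terms)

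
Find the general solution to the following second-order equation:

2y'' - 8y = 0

Characteristic equation: 2r² - 8 = 0
Divide by 2: r² - 4 = 0
Roots: r = 2, -2 (distinct real)
General solution: y = C₁e^(2x) + C₂e^(-2x)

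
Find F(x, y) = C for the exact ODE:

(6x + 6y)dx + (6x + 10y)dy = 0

Verify exactness: ∂M/∂y = ∂N/∂x ✓
Find F(x,y) such that ∂F/∂x = M, ∂F/∂y = N
Solution: 3x² + 6xy + 5y² = C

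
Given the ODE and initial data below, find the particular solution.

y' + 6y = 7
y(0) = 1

General solution: y = 7/6 + Ce^(-6x)
Applying y(0) = 1: C = 1 - 7/6 = -1/6
Particular solution: y = 7/6 - (1/6)e^(-6x)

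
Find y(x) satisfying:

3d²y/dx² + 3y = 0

Characteristic equation: 3r² + 3 = 0
Divide by 3: r² + 1 = 0
Roots: r = ±i (complex conjugates)
General solution: y = C₁cos(x) + C₂sin(x)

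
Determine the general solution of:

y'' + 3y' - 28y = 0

Characteristic equation: r² + 3r - 28 = 0
Roots: r = 4, -7 (distinct real)
General solution: y = C₁e^(4x) + C₂e^(-7x)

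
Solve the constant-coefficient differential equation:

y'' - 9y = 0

Characteristic equation: r² - 9 = 0
Roots: r = 3, -3 (distinct real)
General solution: y = C₁e^(3x) + C₂e^(-3x)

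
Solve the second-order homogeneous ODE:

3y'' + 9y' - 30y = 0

Characteristic equation: 3r² + 9r - 30 = 0
Divide by 3: r² + 3r - 10 = 0
Roots: r = 2, -5 (distinct real)
General solution: y = C₁e^(2x) + C₂e^(-5x)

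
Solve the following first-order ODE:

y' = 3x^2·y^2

Separating variables and integrating:
-1/y = x^3 + C

General solution: y^-1 = -x^3 + C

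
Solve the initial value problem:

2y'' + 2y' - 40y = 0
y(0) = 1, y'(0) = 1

General solution: y = C₁e^(4x) + C₂e^(-5x)
Applying ICs: C₁ = 2/3, C₂ = 1/3
Particular solution: y = (2/3)e^(4x) + (1/3)e^(-5x)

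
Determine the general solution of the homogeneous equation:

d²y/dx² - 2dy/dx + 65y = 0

Characteristic equation: r² - 2r + 65 = 0
Roots: r = 1 ± 8i (complex conjugates)
General solution: y = e^x(C₁cos(8x) + C₂sin(8x))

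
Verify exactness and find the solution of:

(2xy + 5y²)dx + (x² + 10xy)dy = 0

Verify exactness: ∂M/∂y = ∂N/∂x ✓
Find F(x,y) such that ∂F/∂x = M, ∂F/∂y = N
Solution: x²y + 5xy² = C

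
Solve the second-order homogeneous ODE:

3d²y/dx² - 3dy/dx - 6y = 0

Characteristic equation: 3r² - 3r - 6 = 0
Divide by 3: r² - r - 2 = 0
Roots: r = 2, -1 (distinct real)
General solution: y = C₁e^(2x) + C₂e^(-x)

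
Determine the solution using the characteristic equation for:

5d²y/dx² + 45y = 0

Characteristic equation: 5r² + 45 = 0
Divide by 5: r² + 9 = 0
Roots: r = ±3i (complex conjugates)
General solution: y = C₁cos(3x) + C₂sin(3x)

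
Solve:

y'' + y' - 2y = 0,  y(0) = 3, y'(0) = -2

General solution: y = C₁e^x + C₂e^(-2x)
Applying ICs: C₁ = 4/3, C₂ = 5/3
Particular solution: y = (4/3)e^x + (5/3)e^(-2x)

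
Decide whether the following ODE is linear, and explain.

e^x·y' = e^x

Linear (y and its derivatives appear to the first power only, no products of y terms)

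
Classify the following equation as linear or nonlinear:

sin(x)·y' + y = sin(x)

Linear (y and its derivatives appear to the first power only, no products of y terms)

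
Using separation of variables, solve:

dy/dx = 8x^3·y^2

Separating variables and integrating:
-1/y = 2x^4 + C

General solution: y^-1 = -2x^4 + C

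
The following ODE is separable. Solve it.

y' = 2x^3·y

Separating variables and integrating:
ln|y| = x^4/2 + C

General solution: y = Ce^(x^4/2)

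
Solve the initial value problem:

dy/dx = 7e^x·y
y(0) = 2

General solution: y = Ce^(7e^x)
Applying IC y(0) = 2:
Particular solution: y = 2e^(7(e^x - 1))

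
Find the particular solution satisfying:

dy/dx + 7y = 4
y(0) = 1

General solution: y = 4/7 + Ce^(-7x)
Applying y(0) = 1: C = 1 - 4/7 = 3/7
Particular solution: y = 4/7 + (3/7)e^(-7x)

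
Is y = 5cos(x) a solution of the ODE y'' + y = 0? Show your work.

Verification:
y'' = -5cos(x)
y'' + y = 0 ✓

Yes, it is a solution.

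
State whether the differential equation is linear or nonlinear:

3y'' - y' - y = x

Linear (y and its derivatives appear to the first power only, no products of y terms)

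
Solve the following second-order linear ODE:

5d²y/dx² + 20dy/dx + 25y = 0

Characteristic equation: 5r² + 20r + 25 = 0
Divide by 5: r² + 4r + 5 = 0
Roots: r = -2 ± i (complex conjugates)
General solution: y = e^(-2x)(C₁cos(x) + C₂sin(x))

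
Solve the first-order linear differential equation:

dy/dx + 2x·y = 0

Using integrating factor method:

General solution: y = Ce^(-x^2)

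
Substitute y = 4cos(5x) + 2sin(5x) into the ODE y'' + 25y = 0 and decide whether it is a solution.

Verification:
y'' = -100cos(5x) - 50sin(5x)
y'' + 25y = 0 ✓

Yes, it is a solution.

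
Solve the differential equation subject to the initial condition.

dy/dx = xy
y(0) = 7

General solution: y = Ce^(x²/2)
Applying IC y(0) = 7:
Particular solution: y = 7e^(x²/2)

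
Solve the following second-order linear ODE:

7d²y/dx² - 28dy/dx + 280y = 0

Characteristic equation: 7r² - 28r + 280 = 0
Divide by 7: r² - 4r + 40 = 0
Roots: r = 2 ± 6i (complex conjugates)
General solution: y = e^(2x)(C₁cos(6x) + C₂sin(6x))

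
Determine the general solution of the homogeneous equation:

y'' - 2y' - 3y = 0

Characteristic equation: r² - 2r - 3 = 0
Roots: r = 3, -1 (distinct real)
General solution: y = C₁e^(3x) + C₂e^(-x)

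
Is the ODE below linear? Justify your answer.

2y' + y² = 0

No. Nonlinear (y² term)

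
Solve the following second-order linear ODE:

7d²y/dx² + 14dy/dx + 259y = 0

Characteristic equation: 7r² + 14r + 259 = 0
Divide by 7: r² + 2r + 37 = 0
Roots: r = -1 ± 6i (complex conjugates)
General solution: y = e^(-x)(C₁cos(6x) + C₂sin(6x))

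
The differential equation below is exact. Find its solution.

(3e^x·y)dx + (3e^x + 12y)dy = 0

Verify exactness: ∂M/∂y = ∂N/∂x ✓
Find F(x,y) such that ∂F/∂x = M, ∂F/∂y = N
Solution: 3e^x·y + 6y² = C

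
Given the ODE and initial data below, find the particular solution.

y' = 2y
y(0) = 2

General solution: y = Ce^(2x)
Applying IC y(0) = 2:
Particular solution: y = 2e^(2x)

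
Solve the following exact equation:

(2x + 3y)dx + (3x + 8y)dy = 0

Verify exactness: ∂M/∂y = ∂N/∂x ✓
Find F(x,y) such that ∂F/∂x = M, ∂F/∂y = N
Solution: x² + 3xy + 4y² = C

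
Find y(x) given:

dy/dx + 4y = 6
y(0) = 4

General solution: y = 3/2 + Ce^(-4x)
Applying y(0) = 4: C = 4 - 3/2 = 5/2
Particular solution: y = 3/2 + (5/2)e^(-4x)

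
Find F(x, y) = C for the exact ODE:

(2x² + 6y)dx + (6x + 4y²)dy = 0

Verify exactness: ∂M/∂y = ∂N/∂x ✓
Find F(x,y) such that ∂F/∂x = M, ∂F/∂y = N
Solution: 2x³/3 + 6xy + 4y³/3 = C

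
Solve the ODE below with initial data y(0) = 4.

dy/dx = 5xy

General solution: y = Ce^(5x²/2)
Applying IC y(0) = 4:
Particular solution: y = 4e^(5x²/2)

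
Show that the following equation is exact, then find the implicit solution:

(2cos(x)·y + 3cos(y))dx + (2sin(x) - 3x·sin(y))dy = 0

Verify exactness: ∂M/∂y = ∂N/∂x ✓
Find F(x,y) such that ∂F/∂x = M, ∂F/∂y = N
Solution: 2sin(x)·y + 3x·cos(y) = C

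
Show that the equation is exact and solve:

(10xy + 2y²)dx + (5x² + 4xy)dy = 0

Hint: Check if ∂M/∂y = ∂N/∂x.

Verify exactness: ∂M/∂y = ∂N/∂x ✓
Find F(x,y) such that ∂F/∂x = M, ∂F/∂y = N
Solution: 5x²y + 2xy² = C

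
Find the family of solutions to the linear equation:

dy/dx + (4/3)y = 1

Using integrating factor method:

General solution: y = 3/4 + Ce^(-4x/3)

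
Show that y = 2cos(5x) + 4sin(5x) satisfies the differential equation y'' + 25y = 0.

Verification:
y'' = -50cos(5x) - 100sin(5x)
y'' + 25y = 0 ✓

Yes, it is a solution.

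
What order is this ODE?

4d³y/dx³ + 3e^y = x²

The order is 3 (highest derivative is of order 3).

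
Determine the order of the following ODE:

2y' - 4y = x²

The order is 1 (highest derivative is of order 1).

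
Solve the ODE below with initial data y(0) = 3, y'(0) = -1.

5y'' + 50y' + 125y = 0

General solution: y = (C₁ + C₂x)e^(-5x)
Repeated root r = -5
Applying ICs: C₁ = 3, C₂ = 14
Particular solution: y = (3 + 14x)e^(-5x)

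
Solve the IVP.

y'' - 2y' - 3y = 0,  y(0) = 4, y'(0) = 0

General solution: y = C₁e^(3x) + C₂e^(-x)
Applying ICs: C₁ = 1, C₂ = 3
Particular solution: y = e^(3x) + 3e^(-x)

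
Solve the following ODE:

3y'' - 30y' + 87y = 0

Characteristic equation: 3r² - 30r + 87 = 0
Divide by 3: r² - 10r + 29 = 0
Roots: r = 5 ± 2i (complex conjugates)
General solution: y = e^(5x)(C₁cos(2x) + C₂sin(2x))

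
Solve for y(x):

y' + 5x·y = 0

Using integrating factor method:

General solution: y = Ce^(-5x^2/2)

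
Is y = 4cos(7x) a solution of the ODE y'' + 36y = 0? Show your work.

Verification:
y'' = -196cos(7x)
y'' + 36y ≠ 0 (frequency mismatch: got 49 instead of 36)

No, it is not a solution.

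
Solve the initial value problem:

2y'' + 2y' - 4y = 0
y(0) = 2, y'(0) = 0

General solution: y = C₁e^x + C₂e^(-2x)
Applying ICs: C₁ = 4/3, C₂ = 2/3
Particular solution: y = (4/3)e^x + (2/3)e^(-2x)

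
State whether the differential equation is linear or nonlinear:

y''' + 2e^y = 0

Nonlinear (e^y is nonlinear in y)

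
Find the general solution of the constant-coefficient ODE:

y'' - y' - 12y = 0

Characteristic equation: r² - r - 12 = 0
Roots: r = 4, -3 (distinct real)
General solution: y = C₁e^(4x) + C₂e^(-3x)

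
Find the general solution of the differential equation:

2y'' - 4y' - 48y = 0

Characteristic equation: 2r² - 4r - 48 = 0
Divide by 2: r² - 2r - 24 = 0
Roots: r = 6, -4 (distinct real)
General solution: y = C₁e^(6x) + C₂e^(-4x)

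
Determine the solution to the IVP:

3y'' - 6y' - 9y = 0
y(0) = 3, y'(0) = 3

General solution: y = C₁e^(3x) + C₂e^(-x)
Applying ICs: C₁ = 3/2, C₂ = 3/2
Particular solution: y = (3/2)e^(3x) + (3/2)e^(-x)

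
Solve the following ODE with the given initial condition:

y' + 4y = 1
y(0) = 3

General solution: y = 1/4 + Ce^(-4x)
Applying y(0) = 3: C = 3 - 1/4 = 11/4
Particular solution: y = 1/4 + (11/4)e^(-4x)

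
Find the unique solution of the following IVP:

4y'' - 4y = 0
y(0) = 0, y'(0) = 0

General solution: y = C₁e^x + C₂e^(-x)
Applying ICs: C₁ = 0, C₂ = 0
Particular solution: y = 0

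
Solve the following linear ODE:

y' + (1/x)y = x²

Using integrating factor method:

General solution: y = (1/4)x^3 + C/x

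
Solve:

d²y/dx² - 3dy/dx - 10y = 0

Characteristic equation: r² - 3r - 10 = 0
Roots: r = 5, -2 (distinct real)
General solution: y = C₁e^(5x) + C₂e^(-2x)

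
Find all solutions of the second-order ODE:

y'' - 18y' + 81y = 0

Characteristic equation: r² - 18r + 81 = 0
Factored: (r - 9)² = 0
Repeated root: r = 9
General solution: y = (C₁ + C₂x)e^(9x)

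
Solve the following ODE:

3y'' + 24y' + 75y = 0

Characteristic equation: 3r² + 24r + 75 = 0
Divide by 3: r² + 8r + 25 = 0
Roots: r = -4 ± 3i (complex conjugates)
General solution: y = e^(-4x)(C₁cos(3x) + C₂sin(3x))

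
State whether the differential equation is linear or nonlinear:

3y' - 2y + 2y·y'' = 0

Nonlinear (y·y'' term)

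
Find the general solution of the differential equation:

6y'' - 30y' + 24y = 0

Characteristic equation: 6r² - 30r + 24 = 0
Divide by 6: r² - 5r + 4 = 0
Roots: r = 1, 4 (distinct real)
General solution: y = C₁e^x + C₂e^(4x)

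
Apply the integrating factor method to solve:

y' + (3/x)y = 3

Using integrating factor method:

General solution: y = (3/4)x + Cx^(-3)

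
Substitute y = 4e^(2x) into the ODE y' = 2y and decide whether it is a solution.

Verification:
y = 4e^(2x)
y' = 8e^(2x)
2y = 8e^(2x)
y' = 2y ✓

Yes, it is a solution.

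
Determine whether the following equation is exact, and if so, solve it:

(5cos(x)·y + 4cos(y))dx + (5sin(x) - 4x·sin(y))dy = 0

Verify exactness: ∂M/∂y = ∂N/∂x ✓
Find F(x,y) such that ∂F/∂x = M, ∂F/∂y = N
Solution: 5sin(x)·y + 4x·cos(y) = C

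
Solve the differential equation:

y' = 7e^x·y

Separating variables and integrating:
ln|y| = 7e^x + C

General solution: y = Ce^(7e^x)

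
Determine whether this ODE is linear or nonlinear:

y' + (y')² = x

Nonlinear ((y')² term)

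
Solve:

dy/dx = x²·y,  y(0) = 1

General solution: y = Ce^(x³/3)
Applying IC y(0) = 1:
Particular solution: y = e^(x³/3)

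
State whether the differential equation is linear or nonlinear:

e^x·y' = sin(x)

Linear (y and its derivatives appear to the first power only, no products of y terms)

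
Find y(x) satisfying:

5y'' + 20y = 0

Characteristic equation: 5r² + 20 = 0
Divide by 5: r² + 4 = 0
Roots: r = ±2i (complex conjugates)
General solution: y = C₁cos(2x) + C₂sin(2x)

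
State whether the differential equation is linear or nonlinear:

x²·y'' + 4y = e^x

Linear (y and its derivatives appear to the first power only, no products of y terms)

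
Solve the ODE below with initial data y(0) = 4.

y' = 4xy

General solution: y = Ce^(2x²)
Applying IC y(0) = 4:
Particular solution: y = 4e^(2x²)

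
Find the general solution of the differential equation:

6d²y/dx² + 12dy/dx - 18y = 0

Characteristic equation: 6r² + 12r - 18 = 0
Divide by 6: r² + 2r - 3 = 0
Roots: r = 1, -3 (distinct real)
General solution: y = C₁e^x + C₂e^(-3x)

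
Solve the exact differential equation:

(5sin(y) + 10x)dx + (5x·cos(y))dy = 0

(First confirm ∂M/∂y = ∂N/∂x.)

Verify exactness: ∂M/∂y = ∂N/∂x ✓
Find F(x,y) such that ∂F/∂x = M, ∂F/∂y = N
Solution: 5x·sin(y) + 5x² = C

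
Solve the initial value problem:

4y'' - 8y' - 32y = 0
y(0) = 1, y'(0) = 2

General solution: y = C₁e^(4x) + C₂e^(-2x)
Applying ICs: C₁ = 2/3, C₂ = 1/3
Particular solution: y = (2/3)e^(4x) + (1/3)e^(-2x)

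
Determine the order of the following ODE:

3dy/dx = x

The order is 1 (highest derivative is of order 1).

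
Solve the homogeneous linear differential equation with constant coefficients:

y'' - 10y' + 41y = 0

Characteristic equation: r² - 10r + 41 = 0
Roots: r = 5 ± 4i (complex conjugates)
General solution: y = e^(5x)(C₁cos(4x) + C₂sin(4x))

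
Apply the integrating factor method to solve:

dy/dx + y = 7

Using integrating factor method:

General solution: y = 7 + Ce^(-x)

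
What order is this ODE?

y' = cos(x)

The order is 1 (highest derivative is of order 1).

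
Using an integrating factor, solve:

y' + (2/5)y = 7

Using integrating factor method:

General solution: y = 35/2 + Ce^(-2x/5)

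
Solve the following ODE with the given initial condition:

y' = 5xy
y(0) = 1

General solution: y = Ce^(5x²/2)
Applying IC y(0) = 1:
Particular solution: y = e^(5x²/2)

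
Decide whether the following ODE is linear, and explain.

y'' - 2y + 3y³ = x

Nonlinear (y³ term)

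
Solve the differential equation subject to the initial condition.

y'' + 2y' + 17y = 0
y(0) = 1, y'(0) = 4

General solution: y = e^(-x)(C₁cos(4x) + C₂sin(4x))
Complex roots r = -1 ± 4i
Applying ICs: C₁ = 1, C₂ = 5/4
Particular solution: y = e^(-x)(cos(4x) + (5/4)sin(4x))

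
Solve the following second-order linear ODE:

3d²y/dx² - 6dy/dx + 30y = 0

Characteristic equation: 3r² - 6r + 30 = 0
Divide by 3: r² - 2r + 10 = 0
Roots: r = 1 ± 3i (complex conjugates)
General solution: y = e^x(C₁cos(3x) + C₂sin(3x))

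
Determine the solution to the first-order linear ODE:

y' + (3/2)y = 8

Using integrating factor method:

General solution: y = 16/3 + Ce^(-3x/2)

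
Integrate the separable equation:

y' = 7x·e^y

Separating variables and integrating:
-e^(-y) = 7x²/2 + C

General solution: y = -ln(C - 7x²/2)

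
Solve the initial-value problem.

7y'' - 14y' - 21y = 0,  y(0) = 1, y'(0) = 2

General solution: y = C₁e^(3x) + C₂e^(-x)
Applying ICs: C₁ = 3/4, C₂ = 1/4
Particular solution: y = (3/4)e^(3x) + (1/4)e^(-x)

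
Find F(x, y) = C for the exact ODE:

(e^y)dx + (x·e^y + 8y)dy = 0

Verify exactness: ∂M/∂y = ∂N/∂x ✓
Find F(x,y) such that ∂F/∂x = M, ∂F/∂y = N
Solution: x·e^y + 4y² = C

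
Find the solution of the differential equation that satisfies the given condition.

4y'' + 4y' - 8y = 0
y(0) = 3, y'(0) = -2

General solution: y = C₁e^x + C₂e^(-2x)
Applying ICs: C₁ = 4/3, C₂ = 5/3
Particular solution: y = (4/3)e^x + (5/3)e^(-2x)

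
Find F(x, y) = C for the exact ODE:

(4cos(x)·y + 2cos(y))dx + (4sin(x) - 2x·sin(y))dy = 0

Verify exactness: ∂M/∂y = ∂N/∂x ✓
Find F(x,y) such that ∂F/∂x = M, ∂F/∂y = N
Solution: 4sin(x)·y + 2x·cos(y) = C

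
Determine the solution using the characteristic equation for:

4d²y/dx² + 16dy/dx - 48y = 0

Characteristic equation: 4r² + 16r - 48 = 0
Divide by 4: r² + 4r - 12 = 0
Roots: r = 2, -6 (distinct real)
General solution: y = C₁e^(2x) + C₂e^(-6x)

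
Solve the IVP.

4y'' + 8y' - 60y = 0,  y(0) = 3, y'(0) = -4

General solution: y = C₁e^(3x) + C₂e^(-5x)
Applying ICs: C₁ = 11/8, C₂ = 13/8
Particular solution: y = (11/8)e^(3x) + (13/8)e^(-5x)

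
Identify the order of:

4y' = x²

The order is 1 (highest derivative is of order 1).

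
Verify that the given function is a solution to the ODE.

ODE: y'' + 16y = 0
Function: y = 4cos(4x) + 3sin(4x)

Verification:
y'' = -64cos(4x) - 48sin(4x)
y'' + 16y = 0 ✓

Yes, it is a solution.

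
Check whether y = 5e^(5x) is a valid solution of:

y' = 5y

Verification:
y = 5e^(5x)
y' = 25e^(5x)
5y = 25e^(5x)
y' = 5y ✓

Yes, it is a solution.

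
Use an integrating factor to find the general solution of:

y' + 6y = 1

Using integrating factor method:

General solution: y = 1/6 + Ce^(-6x)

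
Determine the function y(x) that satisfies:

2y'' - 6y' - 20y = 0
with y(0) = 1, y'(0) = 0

General solution: y = C₁e^(5x) + C₂e^(-2x)
Applying ICs: C₁ = 2/7, C₂ = 5/7
Particular solution: y = (2/7)e^(5x) + (5/7)e^(-2x)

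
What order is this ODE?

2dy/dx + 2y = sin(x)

The order is 1 (highest derivative is of order 1).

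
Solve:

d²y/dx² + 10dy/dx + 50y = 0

Characteristic equation: r² + 10r + 50 = 0
Roots: r = -5 ± 5i (complex conjugates)
General solution: y = e^(-5x)(C₁cos(5x) + C₂sin(5x))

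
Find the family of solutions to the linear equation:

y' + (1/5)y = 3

Using integrating factor method:

General solution: y = 15 + Ce^(-x/5)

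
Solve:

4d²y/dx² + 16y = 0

Characteristic equation: 4r² + 16 = 0
Divide by 4: r² + 4 = 0
Roots: r = ±2i (complex conjugates)
General solution: y = C₁cos(2x) + C₂sin(2x)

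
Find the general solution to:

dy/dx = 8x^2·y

Separating variables and integrating:
ln|y| = 8x^3/3 + C

General solution: y = Ce^(8x^3/3)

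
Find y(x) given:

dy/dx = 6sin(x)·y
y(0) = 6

General solution: y = Ce^(-6cos(x))
Applying IC y(0) = 6:
Particular solution: y = 6e^(6(1-cos(x)))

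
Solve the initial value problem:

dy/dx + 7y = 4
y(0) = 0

General solution: y = 4/7 + Ce^(-7x)
Applying y(0) = 0: C = 0 - 4/7 = -4/7
Particular solution: y = 4/7 - (4/7)e^(-7x)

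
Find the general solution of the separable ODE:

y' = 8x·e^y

Separating variables and integrating:
-e^(-y) = 4x² + C

General solution: y = -ln(C - 4x²)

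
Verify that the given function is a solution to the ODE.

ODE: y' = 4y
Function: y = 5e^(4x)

Verification:
y = 5e^(4x)
y' = 20e^(4x)
4y = 20e^(4x)
y' = 4y ✓

Yes, it is a solution.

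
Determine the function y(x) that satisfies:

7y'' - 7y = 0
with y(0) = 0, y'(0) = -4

General solution: y = C₁e^x + C₂e^(-x)
Applying ICs: C₁ = -2, C₂ = 2
Particular solution: y = -2e^x + 2e^(-x)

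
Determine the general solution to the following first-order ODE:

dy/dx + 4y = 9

Using integrating factor method:

General solution: y = 9/4 + Ce^(-4x)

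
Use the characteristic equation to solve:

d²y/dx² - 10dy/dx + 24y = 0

Characteristic equation: r² - 10r + 24 = 0
Roots: r = 4, 6 (distinct real)
General solution: y = C₁e^(4x) + C₂e^(6x)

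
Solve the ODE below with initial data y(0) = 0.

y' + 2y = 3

General solution: y = 3/2 + Ce^(-2x)
Applying y(0) = 0: C = 0 - 3/2 = -3/2
Particular solution: y = 3/2 - (3/2)e^(-2x)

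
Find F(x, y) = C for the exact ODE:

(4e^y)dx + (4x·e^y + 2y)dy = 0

Verify exactness: ∂M/∂y = ∂N/∂x ✓
Find F(x,y) such that ∂F/∂x = M, ∂F/∂y = N
Solution: 4x·e^y + y² = C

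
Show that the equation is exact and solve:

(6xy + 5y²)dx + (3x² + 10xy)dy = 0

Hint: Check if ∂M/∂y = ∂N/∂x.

Verify exactness: ∂M/∂y = ∂N/∂x ✓
Find F(x,y) such that ∂F/∂x = M, ∂F/∂y = N
Solution: 3x²y + 5xy² = C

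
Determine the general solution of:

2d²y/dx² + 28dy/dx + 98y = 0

Characteristic equation: 2r² + 28r + 98 = 0
Divide by 2: r² + 14r + 49 = 0
Factored: (r + 7)² = 0
Repeated root: r = -7
General solution: y = (C₁ + C₂x)e^(-7x)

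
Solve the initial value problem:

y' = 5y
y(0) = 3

General solution: y = Ce^(5x)
Applying IC y(0) = 3:
Particular solution: y = 3e^(5x)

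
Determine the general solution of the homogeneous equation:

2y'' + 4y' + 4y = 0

Characteristic equation: 2r² + 4r + 4 = 0
Divide by 2: r² + 2r + 2 = 0
Roots: r = -1 ± i (complex conjugates)
General solution: y = e^(-x)(C₁cos(x) + C₂sin(x))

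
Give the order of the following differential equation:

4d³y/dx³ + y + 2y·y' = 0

The order is 3 (highest derivative is of order 3).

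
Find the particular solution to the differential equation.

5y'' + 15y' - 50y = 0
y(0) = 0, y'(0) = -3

General solution: y = C₁e^(2x) + C₂e^(-5x)
Applying ICs: C₁ = -3/7, C₂ = 3/7
Particular solution: y = -(3/7)e^(2x) + (3/7)e^(-5x)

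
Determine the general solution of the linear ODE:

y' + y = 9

Using integrating factor method:

General solution: y = 9 + Ce^(-x)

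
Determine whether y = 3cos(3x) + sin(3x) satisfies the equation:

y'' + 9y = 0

Verification:
y'' = -27cos(3x) - 9sin(3x)
y'' + 9y = 0 ✓

Yes, it is a solution.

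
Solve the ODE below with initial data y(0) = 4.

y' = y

General solution: y = Ce^x
Applying IC y(0) = 4:
Particular solution: y = 4e^x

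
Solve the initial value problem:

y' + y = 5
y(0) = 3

General solution: y = 5 + Ce^(-x)
Applying y(0) = 3: C = 3 - 5 = -2
Particular solution: y = 5 - 2e^(-x)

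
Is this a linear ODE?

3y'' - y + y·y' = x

No. Nonlinear (product y·y')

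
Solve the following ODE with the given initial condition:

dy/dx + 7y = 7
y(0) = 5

General solution: y = 1 + Ce^(-7x)
Applying y(0) = 5: C = 5 - 1 = 4
Particular solution: y = 1 + 4e^(-7x)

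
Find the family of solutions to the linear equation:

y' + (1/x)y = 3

Using integrating factor method:

General solution: y = (3/2)x + C/x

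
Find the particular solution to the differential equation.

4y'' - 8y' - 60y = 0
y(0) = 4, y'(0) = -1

General solution: y = C₁e^(5x) + C₂e^(-3x)
Applying ICs: C₁ = 11/8, C₂ = 21/8
Particular solution: y = (11/8)e^(5x) + (21/8)e^(-3x)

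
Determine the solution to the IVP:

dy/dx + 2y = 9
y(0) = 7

General solution: y = 9/2 + Ce^(-2x)
Applying y(0) = 7: C = 7 - 9/2 = 5/2
Particular solution: y = 9/2 + (5/2)e^(-2x)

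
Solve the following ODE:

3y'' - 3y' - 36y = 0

Characteristic equation: 3r² - 3r - 36 = 0
Divide by 3: r² - r - 12 = 0
Roots: r = 4, -3 (distinct real)
General solution: y = C₁e^(4x) + C₂e^(-3x)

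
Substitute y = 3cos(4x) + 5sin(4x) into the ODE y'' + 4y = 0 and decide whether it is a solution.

Verification:
y'' = -48cos(4x) - 80sin(4x)
y'' + 4y ≠ 0 (frequency mismatch: got 16 instead of 4)

No, it is not a solution.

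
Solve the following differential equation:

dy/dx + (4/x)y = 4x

Using integrating factor method:

General solution: y = (2/3)x^2 + Cx^(-4)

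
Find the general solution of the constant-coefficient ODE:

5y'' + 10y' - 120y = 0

Characteristic equation: 5r² + 10r - 120 = 0
Divide by 5: r² + 2r - 24 = 0
Roots: r = 4, -6 (distinct real)
General solution: y = C₁e^(4x) + C₂e^(-6x)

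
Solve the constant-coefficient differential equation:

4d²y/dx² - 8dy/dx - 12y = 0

Characteristic equation: 4r² - 8r - 12 = 0
Divide by 4: r² - 2r - 3 = 0
Roots: r = 3, -1 (distinct real)
General solution: y = C₁e^(3x) + C₂e^(-x)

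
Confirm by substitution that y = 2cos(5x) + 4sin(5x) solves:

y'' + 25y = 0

Verification:
y'' = -50cos(5x) - 100sin(5x)
y'' + 25y = 0 ✓

Yes, it is a solution.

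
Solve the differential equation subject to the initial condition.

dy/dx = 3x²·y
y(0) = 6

General solution: y = Ce^(x³)
Applying IC y(0) = 6:
Particular solution: y = 6e^(x³)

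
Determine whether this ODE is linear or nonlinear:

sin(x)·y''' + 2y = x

Linear (y and its derivatives appear to the first power only, no products of y terms)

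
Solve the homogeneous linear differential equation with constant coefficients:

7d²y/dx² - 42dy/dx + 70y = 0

Characteristic equation: 7r² - 42r + 70 = 0
Divide by 7: r² - 6r + 10 = 0
Roots: r = 3 ± i (complex conjugates)
General solution: y = e^(3x)(C₁cos(x) + C₂sin(x))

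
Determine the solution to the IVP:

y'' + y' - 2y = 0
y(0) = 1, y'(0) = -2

General solution: y = C₁e^x + C₂e^(-2x)
Applying ICs: C₁ = 0, C₂ = 1
Particular solution: y = e^(-2x)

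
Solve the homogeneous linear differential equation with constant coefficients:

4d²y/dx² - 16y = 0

Characteristic equation: 4r² - 16 = 0
Divide by 4: r² - 4 = 0
Roots: r = 2, -2 (distinct real)
General solution: y = C₁e^(2x) + C₂e^(-2x)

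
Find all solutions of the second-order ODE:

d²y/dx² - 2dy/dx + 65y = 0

Characteristic equation: r² - 2r + 65 = 0
Roots: r = 1 ± 8i (complex conjugates)
General solution: y = e^x(C₁cos(8x) + C₂sin(8x))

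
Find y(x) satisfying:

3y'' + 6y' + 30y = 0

Characteristic equation: 3r² + 6r + 30 = 0
Divide by 3: r² + 2r + 10 = 0
Roots: r = -1 ± 3i (complex conjugates)
General solution: y = e^(-x)(C₁cos(3x) + C₂sin(3x))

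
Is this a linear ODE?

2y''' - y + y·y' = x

No. Nonlinear (product y·y')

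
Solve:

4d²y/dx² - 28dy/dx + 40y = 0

Characteristic equation: 4r² - 28r + 40 = 0
Divide by 4: r² - 7r + 10 = 0
Roots: r = 2, 5 (distinct real)
General solution: y = C₁e^(2x) + C₂e^(5x)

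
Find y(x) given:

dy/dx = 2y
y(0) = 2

General solution: y = Ce^(2x)
Applying IC y(0) = 2:
Particular solution: y = 2e^(2x)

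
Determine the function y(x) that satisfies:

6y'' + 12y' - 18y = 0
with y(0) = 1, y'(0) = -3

General solution: y = C₁e^x + C₂e^(-3x)
Applying ICs: C₁ = 0, C₂ = 1
Particular solution: y = e^(-3x)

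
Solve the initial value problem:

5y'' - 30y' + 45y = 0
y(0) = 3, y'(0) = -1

General solution: y = (C₁ + C₂x)e^(3x)
Repeated root r = 3
Applying ICs: C₁ = 3, C₂ = -10
Particular solution: y = (3 - 10x)e^(3x)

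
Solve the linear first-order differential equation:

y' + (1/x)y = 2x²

Using integrating factor method:

General solution: y = (1/2)x^3 + C/x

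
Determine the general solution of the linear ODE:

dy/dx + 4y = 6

Using integrating factor method:

General solution: y = 3/2 + Ce^(-4x)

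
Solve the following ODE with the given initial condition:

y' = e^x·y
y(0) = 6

General solution: y = Ce^(e^x)
Applying IC y(0) = 6:
Particular solution: y = 6e^(e^x - 1)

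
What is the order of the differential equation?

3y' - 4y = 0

The order is 1 (highest derivative is of order 1).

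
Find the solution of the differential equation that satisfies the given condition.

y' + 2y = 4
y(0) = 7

General solution: y = 2 + Ce^(-2x)
Applying y(0) = 7: C = 7 - 2 = 5
Particular solution: y = 2 + 5e^(-2x)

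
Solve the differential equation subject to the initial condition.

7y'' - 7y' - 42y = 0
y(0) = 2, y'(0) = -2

General solution: y = C₁e^(3x) + C₂e^(-2x)
Applying ICs: C₁ = 2/5, C₂ = 8/5
Particular solution: y = (2/5)e^(3x) + (8/5)e^(-2x)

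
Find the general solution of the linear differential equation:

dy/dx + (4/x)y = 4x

Using integrating factor method:

General solution: y = (2/3)x^2 + Cx^(-4)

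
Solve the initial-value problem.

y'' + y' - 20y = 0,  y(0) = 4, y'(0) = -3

General solution: y = C₁e^(4x) + C₂e^(-5x)
Applying ICs: C₁ = 17/9, C₂ = 19/9
Particular solution: y = (17/9)e^(4x) + (19/9)e^(-5x)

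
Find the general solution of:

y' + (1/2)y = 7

Using integrating factor method:

General solution: y = 14 + Ce^(-x/2)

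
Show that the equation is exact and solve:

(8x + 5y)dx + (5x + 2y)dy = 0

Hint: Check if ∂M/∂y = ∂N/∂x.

Verify exactness: ∂M/∂y = ∂N/∂x ✓
Find F(x,y) such that ∂F/∂x = M, ∂F/∂y = N
Solution: 4x² + 5xy + y² = C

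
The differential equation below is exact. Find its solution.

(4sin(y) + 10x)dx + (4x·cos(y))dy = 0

Verify exactness: ∂M/∂y = ∂N/∂x ✓
Find F(x,y) such that ∂F/∂x = M, ∂F/∂y = N
Solution: 4x·sin(y) + 5x² = C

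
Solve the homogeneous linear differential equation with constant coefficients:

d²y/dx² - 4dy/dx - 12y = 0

Characteristic equation: r² - 4r - 12 = 0
Roots: r = 6, -2 (distinct real)
General solution: y = C₁e^(6x) + C₂e^(-2x)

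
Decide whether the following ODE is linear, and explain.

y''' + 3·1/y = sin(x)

Nonlinear (1/y term)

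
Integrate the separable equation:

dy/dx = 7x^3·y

Separating variables and integrating:
ln|y| = 7x^4/4 + C

General solution: y = Ce^(7x^4/4)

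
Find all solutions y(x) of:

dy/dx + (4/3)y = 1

Using integrating factor method:

General solution: y = 3/4 + Ce^(-4x/3)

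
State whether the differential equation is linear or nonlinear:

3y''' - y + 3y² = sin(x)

Nonlinear (y² term)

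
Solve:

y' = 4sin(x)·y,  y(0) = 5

General solution: y = Ce^(-4cos(x))
Applying IC y(0) = 5:
Particular solution: y = 5e^(4(1-cos(x)))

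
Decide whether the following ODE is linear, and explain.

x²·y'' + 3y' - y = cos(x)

Linear (y and its derivatives appear to the first power only, no products of y terms)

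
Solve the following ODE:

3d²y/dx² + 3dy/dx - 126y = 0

Characteristic equation: 3r² + 3r - 126 = 0
Divide by 3: r² + r - 42 = 0
Roots: r = 6, -7 (distinct real)
General solution: y = C₁e^(6x) + C₂e^(-7x)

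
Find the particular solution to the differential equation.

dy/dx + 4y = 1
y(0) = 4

General solution: y = 1/4 + Ce^(-4x)
Applying y(0) = 4: C = 4 - 1/4 = 15/4
Particular solution: y = 1/4 + (15/4)e^(-4x)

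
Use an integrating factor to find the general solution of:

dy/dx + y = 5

Using integrating factor method:

General solution: y = 5 + Ce^(-x)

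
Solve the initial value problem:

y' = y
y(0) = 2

General solution: y = Ce^x
Applying IC y(0) = 2:
Particular solution: y = 2e^x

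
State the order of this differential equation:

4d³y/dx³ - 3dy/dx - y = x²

The order is 3 (highest derivative is of order 3).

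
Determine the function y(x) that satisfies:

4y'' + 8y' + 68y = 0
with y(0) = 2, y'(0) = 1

General solution: y = e^(-x)(C₁cos(4x) + C₂sin(4x))
Complex roots r = -1 ± 4i
Applying ICs: C₁ = 2, C₂ = 3/4
Particular solution: y = e^(-x)(2cos(4x) + (3/4)sin(4x))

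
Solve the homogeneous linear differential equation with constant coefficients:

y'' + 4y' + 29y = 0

Characteristic equation: r² + 4r + 29 = 0
Roots: r = -2 ± 5i (complex conjugates)
General solution: y = e^(-2x)(C₁cos(5x) + C₂sin(5x))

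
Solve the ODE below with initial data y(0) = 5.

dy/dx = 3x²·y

General solution: y = Ce^(x³)
Applying IC y(0) = 5:
Particular solution: y = 5e^(x³)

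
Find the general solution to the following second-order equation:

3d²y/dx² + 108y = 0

Characteristic equation: 3r² + 108 = 0
Divide by 3: r² + 36 = 0
Roots: r = ±6i (complex conjugates)
General solution: y = C₁cos(6x) + C₂sin(6x)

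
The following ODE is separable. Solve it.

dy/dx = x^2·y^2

Separating variables and integrating:
-1/y = x^3/3 + C

General solution: y^-1 = (-1/3)x^3 + C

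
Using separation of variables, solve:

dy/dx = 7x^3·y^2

Separating variables and integrating:
-1/y = 7x^4/4 + C

General solution: y^-1 = (-7/4)x^4 + C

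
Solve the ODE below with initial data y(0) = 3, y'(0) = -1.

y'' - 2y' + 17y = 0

General solution: y = e^x(C₁cos(4x) + C₂sin(4x))
Complex roots r = 1 ± 4i
Applying ICs: C₁ = 3, C₂ = -1
Particular solution: y = e^x(3cos(4x) - sin(4x))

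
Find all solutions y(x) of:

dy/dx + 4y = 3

Using integrating factor method:

General solution: y = 3/4 + Ce^(-4x)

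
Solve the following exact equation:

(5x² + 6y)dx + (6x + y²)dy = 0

Verify exactness: ∂M/∂y = ∂N/∂x ✓
Find F(x,y) such that ∂F/∂x = M, ∂F/∂y = N
Solution: 5x³/3 + 6xy + y³/3 = C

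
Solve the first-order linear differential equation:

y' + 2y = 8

Using integrating factor method:

General solution: y = 4 + Ce^(-2x)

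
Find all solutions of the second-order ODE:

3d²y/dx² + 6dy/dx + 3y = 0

Characteristic equation: 3r² + 6r + 3 = 0
Divide by 3: r² + 2r + 1 = 0
Factored: (r + 1)² = 0
Repeated root: r = -1
General solution: y = (C₁ + C₂x)e^(-x)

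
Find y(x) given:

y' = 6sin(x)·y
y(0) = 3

General solution: y = Ce^(-6cos(x))
Applying IC y(0) = 3:
Particular solution: y = 3e^(6(1-cos(x)))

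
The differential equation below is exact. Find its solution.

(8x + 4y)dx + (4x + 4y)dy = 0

Verify exactness: ∂M/∂y = ∂N/∂x ✓
Find F(x,y) such that ∂F/∂x = M, ∂F/∂y = N
Solution: 4x² + 4xy + 2y² = C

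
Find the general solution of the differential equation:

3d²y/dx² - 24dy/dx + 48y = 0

Characteristic equation: 3r² - 24r + 48 = 0
Divide by 3: r² - 8r + 16 = 0
Factored: (r - 4)² = 0
Repeated root: r = 4
General solution: y = (C₁ + C₂x)e^(4x)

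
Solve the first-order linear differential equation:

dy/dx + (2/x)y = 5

Using integrating factor method:

General solution: y = (5/3)x + Cx^(-2)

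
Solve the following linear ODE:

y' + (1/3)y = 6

Using integrating factor method:

General solution: y = 18 + Ce^(-x/3)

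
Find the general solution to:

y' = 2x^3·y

Separating variables and integrating:
ln|y| = x^4/2 + C

General solution: y = Ce^(x^4/2)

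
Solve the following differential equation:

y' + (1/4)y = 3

Using integrating factor method:

General solution: y = 12 + Ce^(-x/4)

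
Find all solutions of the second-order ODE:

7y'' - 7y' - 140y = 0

Characteristic equation: 7r² - 7r - 140 = 0
Divide by 7: r² - r - 20 = 0
Roots: r = 5, -4 (distinct real)
General solution: y = C₁e^(5x) + C₂e^(-4x)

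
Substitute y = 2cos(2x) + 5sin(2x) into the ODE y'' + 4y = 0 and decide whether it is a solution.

Verification:
y'' = -8cos(2x) - 20sin(2x)
y'' + 4y = 0 ✓

Yes, it is a solution.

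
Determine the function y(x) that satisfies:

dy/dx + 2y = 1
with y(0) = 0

General solution: y = 1/2 + Ce^(-2x)
Applying y(0) = 0: C = 0 - 1/2 = -1/2
Particular solution: y = 1/2 - (1/2)e^(-2x)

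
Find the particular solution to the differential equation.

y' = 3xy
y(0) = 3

General solution: y = Ce^(3x²/2)
Applying IC y(0) = 3:
Particular solution: y = 3e^(3x²/2)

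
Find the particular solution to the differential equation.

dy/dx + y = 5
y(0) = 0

General solution: y = 5 + Ce^(-x)
Applying y(0) = 0: C = 0 - 5 = -5
Particular solution: y = 5 - 5e^(-x)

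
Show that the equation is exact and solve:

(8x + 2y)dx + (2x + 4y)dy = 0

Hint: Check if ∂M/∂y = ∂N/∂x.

Verify exactness: ∂M/∂y = ∂N/∂x ✓
Find F(x,y) such that ∂F/∂x = M, ∂F/∂y = N
Solution: 4x² + 2xy + 2y² = C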